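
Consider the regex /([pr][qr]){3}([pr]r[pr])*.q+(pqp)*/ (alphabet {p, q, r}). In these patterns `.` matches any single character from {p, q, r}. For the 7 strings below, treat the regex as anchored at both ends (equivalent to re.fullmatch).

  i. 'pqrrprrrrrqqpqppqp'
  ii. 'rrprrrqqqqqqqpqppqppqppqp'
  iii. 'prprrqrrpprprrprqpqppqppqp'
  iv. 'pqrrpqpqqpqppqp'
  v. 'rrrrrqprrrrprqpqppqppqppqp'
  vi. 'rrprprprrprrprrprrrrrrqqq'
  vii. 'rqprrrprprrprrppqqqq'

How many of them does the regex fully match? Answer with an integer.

i → match
ii → match
iii → match
iv → match
v → match
vi → match
vii → match
Total matched: 7

7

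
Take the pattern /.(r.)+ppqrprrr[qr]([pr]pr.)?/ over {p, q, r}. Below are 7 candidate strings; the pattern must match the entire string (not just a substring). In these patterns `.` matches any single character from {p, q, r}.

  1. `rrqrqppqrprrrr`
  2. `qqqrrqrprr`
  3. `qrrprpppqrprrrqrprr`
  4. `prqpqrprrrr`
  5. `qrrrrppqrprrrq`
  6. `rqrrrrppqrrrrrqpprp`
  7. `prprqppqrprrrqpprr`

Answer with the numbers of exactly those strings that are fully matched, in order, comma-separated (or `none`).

1 → match
2 → no match
3 → no match
4 → no match
5 → match
6 → no match
7 → match

1, 5, 7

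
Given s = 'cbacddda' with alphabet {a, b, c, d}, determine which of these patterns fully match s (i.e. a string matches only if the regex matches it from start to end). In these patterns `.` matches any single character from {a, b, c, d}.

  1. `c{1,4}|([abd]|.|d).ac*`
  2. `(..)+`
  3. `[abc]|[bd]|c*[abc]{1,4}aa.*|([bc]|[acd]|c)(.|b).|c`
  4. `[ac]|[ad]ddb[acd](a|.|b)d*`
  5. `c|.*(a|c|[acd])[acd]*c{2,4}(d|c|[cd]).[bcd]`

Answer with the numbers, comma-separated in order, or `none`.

1 → no match
2 → match
3 → no match
4 → no match
5 → no match

2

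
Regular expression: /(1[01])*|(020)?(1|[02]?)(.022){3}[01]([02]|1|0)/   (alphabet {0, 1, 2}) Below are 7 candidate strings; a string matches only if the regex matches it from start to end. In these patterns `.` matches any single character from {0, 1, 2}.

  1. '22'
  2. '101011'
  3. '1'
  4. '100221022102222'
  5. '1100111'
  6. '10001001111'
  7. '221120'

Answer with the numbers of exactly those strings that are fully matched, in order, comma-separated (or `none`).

1 → no match
2 → match
3 → no match
4 → no match
5 → no match
6 → no match
7 → no match

2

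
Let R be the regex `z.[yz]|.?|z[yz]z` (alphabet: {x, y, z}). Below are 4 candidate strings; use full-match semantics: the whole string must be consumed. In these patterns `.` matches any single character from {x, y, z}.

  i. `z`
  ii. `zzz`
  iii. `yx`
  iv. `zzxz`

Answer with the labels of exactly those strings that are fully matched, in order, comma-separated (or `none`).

i, ii

i → match
ii → match
iii → no match
iv → no match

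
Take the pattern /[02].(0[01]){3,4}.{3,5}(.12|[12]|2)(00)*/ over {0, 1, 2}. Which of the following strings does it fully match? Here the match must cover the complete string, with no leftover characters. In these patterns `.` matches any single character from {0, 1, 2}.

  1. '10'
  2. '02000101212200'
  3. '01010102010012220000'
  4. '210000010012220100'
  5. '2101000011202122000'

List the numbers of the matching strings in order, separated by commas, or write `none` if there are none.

1 → no match
2 → match
3 → no match
4 → match
5 → no match

2, 4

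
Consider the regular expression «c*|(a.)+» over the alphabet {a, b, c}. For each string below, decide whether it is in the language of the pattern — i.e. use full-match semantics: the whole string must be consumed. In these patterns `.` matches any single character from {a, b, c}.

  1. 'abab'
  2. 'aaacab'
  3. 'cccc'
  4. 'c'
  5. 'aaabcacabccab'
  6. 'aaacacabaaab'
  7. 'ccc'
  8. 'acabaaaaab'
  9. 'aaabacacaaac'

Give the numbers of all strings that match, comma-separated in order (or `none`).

1. 'abab' → match
2. 'aaacab' → match
3. 'cccc' → match
4. 'c' → match
5 → no match
6. 'aaacacabaaab' → match
7. 'ccc' → match
8. 'acabaaaaab' → match
9. 'aaabacacaaac' → match

1, 2, 3, 4, 6, 7, 8, 9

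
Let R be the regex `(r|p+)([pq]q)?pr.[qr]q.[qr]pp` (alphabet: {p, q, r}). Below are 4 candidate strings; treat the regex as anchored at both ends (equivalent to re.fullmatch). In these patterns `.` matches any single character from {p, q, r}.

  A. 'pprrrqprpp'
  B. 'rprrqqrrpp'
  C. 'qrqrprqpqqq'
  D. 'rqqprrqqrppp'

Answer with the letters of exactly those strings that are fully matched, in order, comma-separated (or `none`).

A → match
B → match
C → no match — must end with 'pp'
D → no match

A, B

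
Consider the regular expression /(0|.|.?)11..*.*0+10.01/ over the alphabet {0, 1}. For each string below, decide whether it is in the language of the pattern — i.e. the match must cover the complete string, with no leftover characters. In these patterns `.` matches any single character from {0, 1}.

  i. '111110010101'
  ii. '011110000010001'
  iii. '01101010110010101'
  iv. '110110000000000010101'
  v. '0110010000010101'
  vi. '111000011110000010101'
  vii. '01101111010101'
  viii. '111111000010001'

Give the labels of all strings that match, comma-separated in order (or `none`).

i, ii, iii, iv, v, vi, vii, viii

i → match
ii → match
iii → match
iv → match
v → match
vi → match
vii → match
viii → match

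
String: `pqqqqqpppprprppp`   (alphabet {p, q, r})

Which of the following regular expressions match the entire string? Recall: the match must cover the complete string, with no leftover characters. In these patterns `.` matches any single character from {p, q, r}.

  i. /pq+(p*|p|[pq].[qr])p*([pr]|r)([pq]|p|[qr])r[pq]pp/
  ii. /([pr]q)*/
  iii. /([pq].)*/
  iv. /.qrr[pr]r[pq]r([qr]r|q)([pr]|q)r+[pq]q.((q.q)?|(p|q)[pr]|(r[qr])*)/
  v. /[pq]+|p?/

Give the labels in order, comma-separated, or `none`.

i → match
ii → no match
iii → no match
iv → no match
v → no match

i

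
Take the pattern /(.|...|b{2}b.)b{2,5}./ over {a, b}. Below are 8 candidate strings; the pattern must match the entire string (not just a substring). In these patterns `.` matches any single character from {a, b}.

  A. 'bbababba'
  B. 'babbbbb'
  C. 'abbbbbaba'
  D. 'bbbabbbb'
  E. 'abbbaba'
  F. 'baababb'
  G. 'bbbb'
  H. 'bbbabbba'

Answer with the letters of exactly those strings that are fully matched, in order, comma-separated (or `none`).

B, D, G, H

A → no match
B → match
C → no match
D → match
E → no match
F → no match
G → match
H → match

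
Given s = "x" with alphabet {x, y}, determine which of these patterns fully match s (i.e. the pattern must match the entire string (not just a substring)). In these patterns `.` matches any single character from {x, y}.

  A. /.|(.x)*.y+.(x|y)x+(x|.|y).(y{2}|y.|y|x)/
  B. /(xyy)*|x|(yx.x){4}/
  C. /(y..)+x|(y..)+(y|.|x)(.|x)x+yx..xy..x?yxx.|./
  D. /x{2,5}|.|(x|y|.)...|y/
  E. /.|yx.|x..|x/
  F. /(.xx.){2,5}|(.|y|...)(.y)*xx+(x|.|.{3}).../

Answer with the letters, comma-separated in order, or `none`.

A, B, C, D, E

A → match
B → match
C → match
D → match
E → match
F → no match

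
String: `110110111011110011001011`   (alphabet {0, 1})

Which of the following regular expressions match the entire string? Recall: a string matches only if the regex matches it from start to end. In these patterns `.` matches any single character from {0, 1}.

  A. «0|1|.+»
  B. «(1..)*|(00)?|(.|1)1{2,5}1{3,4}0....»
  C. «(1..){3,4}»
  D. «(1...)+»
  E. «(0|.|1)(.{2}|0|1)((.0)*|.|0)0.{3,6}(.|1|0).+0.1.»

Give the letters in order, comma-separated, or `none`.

A → match
B → no match
C → no match
D → match
E → no match

A, D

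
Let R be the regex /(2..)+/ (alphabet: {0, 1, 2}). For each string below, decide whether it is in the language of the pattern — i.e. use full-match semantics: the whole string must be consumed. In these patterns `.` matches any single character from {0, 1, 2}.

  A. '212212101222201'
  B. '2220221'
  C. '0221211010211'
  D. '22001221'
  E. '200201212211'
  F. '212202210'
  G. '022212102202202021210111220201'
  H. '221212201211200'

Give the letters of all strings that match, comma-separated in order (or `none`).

E, F, H

A → no match
B → no match
C → no match — must start with '2'
D → no match
E → match
F → match
G → no match — must start with '2'
H → match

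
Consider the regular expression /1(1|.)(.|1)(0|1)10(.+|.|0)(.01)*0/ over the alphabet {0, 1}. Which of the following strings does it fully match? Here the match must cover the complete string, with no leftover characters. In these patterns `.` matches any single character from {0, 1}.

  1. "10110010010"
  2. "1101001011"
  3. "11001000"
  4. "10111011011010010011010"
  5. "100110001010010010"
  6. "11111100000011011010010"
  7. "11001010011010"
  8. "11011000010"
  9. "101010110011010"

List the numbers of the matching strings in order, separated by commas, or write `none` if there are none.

3, 4, 5, 7, 8, 9

1 → no match
2 → no match — must end with "0"
3 → match
4 → match
5 → match
6 → no match
7 → match
8 → match
9 → match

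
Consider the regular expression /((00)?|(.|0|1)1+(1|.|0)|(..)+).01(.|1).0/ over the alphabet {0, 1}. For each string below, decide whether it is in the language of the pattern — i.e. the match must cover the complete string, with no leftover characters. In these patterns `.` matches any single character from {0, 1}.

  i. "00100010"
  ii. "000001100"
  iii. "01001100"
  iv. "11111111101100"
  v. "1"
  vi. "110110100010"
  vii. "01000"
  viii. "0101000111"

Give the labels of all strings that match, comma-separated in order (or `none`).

iii, iv

i. "00100010" → no match
ii. "000001100" → no match
iii. "01001100" → match
iv → match
v. "1" → no match — must end with "0"
vi. "110110100010" → no match
vii. "01000" → no match
viii. "0101000111" → no match — must end with "0"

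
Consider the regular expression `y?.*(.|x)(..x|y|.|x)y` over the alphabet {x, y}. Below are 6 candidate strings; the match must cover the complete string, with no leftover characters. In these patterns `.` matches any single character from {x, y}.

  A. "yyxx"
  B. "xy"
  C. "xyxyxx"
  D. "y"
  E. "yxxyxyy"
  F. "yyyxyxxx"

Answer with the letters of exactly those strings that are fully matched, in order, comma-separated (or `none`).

A → no match — must end with "y"
B → no match
C → no match — must end with "y"
D → no match
E → match
F → no match — must end with "y"

E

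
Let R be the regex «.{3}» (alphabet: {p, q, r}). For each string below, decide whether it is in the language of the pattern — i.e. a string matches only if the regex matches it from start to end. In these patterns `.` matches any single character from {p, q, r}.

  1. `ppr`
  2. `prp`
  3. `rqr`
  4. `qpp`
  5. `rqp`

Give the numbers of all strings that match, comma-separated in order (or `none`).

1 → match
2 → match
3 → match
4 → match
5 → match

1, 2, 3, 4, 5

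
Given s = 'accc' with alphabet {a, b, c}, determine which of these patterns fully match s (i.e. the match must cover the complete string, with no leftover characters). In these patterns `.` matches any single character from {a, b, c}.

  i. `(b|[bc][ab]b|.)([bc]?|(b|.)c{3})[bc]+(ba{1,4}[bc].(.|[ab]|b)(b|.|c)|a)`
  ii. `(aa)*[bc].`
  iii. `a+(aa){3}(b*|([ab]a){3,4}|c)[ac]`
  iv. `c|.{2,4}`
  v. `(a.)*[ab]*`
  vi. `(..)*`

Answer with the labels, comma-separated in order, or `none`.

iv, vi

i → no match
ii → no match
iii → no match
iv → match
v → no match
vi → match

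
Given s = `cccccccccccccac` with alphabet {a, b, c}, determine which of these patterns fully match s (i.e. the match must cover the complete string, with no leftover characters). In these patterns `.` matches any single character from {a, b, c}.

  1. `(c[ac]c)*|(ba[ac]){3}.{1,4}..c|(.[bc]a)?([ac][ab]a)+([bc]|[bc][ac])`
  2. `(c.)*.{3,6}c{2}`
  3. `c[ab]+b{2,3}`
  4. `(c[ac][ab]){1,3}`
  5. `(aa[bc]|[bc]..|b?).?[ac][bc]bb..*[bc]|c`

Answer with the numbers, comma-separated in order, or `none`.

1 → match
2 → no match
3 → no match — must end with `b`
4 → no match
5 → no match

1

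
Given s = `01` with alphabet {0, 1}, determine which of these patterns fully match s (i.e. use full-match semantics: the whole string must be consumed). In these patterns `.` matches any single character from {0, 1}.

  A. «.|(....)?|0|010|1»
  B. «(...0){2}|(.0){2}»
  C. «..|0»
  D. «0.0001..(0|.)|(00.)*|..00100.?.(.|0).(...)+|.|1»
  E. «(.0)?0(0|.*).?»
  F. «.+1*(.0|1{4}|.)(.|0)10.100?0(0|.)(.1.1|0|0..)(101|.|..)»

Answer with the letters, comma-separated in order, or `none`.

A → no match
B → no match — must end with `0`
C → match
D → no match
E → match
F → no match

C, E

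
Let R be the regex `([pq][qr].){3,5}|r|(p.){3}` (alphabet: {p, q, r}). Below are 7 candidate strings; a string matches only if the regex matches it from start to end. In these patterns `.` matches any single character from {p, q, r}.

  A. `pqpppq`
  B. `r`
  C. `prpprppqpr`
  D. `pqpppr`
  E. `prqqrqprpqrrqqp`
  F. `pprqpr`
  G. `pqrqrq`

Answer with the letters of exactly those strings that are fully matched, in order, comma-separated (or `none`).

A → match
B → match
C → no match
D → match
E → match
F → no match
G → no match

A, B, D, E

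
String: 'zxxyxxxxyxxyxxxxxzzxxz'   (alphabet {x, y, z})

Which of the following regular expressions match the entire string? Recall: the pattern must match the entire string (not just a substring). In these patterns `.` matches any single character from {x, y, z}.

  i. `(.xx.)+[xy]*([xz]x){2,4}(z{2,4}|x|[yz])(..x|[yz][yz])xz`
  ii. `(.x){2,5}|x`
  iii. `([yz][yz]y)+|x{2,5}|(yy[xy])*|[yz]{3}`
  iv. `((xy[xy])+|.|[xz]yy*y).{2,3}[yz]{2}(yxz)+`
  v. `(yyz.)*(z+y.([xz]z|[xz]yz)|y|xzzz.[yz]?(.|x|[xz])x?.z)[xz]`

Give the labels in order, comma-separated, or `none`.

i → match
ii → no match — must end with 'x'
iii → no match
iv → no match — must end with 'yxz'
v → no match

i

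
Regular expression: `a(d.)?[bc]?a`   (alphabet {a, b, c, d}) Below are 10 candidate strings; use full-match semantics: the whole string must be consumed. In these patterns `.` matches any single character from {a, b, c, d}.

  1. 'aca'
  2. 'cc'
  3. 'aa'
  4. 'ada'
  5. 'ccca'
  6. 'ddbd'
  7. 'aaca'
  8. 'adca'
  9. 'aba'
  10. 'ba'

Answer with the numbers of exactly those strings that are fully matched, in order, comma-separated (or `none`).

1 → match
2 → no match — must start with 'a'
3 → match
4 → no match
5 → no match — must start with 'a'
6 → no match — must start with 'a'
7 → no match
8 → match
9 → match
10 → no match — must start with 'a'

1, 3, 8, 9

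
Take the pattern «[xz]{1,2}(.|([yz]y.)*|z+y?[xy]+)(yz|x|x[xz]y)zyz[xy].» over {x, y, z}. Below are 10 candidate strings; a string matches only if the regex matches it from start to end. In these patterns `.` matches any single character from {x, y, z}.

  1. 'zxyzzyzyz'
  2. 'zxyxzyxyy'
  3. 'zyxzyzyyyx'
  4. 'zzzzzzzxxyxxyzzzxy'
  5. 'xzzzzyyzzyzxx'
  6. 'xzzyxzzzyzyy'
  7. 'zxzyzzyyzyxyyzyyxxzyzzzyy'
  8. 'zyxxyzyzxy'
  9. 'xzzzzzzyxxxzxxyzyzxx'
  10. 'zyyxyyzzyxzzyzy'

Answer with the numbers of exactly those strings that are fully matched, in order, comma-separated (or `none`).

1, 5, 8

1. 'zxyzzyzyz' → match
2. 'zxyxzyxyy' → no match
3. 'zyxzyzyyyx' → no match
4 → no match
5 → match
6. 'xzzyxzzzyzyy' → no match
7 → no match
8. 'zyxxyzyzxy' → match
9 → no match
10 → no match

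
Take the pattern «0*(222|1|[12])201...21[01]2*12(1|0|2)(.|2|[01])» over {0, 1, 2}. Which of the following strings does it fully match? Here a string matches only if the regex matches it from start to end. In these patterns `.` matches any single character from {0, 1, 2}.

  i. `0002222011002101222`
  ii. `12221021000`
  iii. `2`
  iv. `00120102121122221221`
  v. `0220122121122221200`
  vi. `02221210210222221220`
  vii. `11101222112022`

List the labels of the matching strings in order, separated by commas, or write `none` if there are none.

i, iv, v

i → match
ii → no match
iii → no match
iv → match
v → match
vi → no match
vii → no match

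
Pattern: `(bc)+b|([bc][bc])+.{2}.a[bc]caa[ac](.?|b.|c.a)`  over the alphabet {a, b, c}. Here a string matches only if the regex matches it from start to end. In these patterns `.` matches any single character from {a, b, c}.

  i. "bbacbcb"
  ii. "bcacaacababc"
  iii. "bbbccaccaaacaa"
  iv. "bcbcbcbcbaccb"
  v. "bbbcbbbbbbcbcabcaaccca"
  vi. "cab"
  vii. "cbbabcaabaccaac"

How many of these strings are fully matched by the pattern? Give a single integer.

i → no match
ii → no match
iii → match
iv → no match
v → match
vi → no match
vii → no match
Total matched: 2

2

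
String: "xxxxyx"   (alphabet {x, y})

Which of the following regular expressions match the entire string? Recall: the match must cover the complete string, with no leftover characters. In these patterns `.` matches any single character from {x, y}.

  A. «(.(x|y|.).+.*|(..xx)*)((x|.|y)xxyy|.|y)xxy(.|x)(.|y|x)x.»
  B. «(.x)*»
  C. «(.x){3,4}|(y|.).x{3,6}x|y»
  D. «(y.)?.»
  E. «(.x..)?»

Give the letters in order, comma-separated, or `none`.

B, C

A → no match
B → match
C → match
D → no match
E → no match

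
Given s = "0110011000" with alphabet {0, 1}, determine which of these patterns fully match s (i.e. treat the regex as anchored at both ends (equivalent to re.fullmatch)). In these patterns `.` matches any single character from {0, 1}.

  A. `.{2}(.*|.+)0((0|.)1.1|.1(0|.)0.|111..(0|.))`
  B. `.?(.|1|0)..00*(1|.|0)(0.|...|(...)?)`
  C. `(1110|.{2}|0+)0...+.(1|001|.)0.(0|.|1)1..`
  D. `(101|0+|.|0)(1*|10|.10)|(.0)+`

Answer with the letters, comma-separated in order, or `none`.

A → match
B → no match
C → no match
D → no match

A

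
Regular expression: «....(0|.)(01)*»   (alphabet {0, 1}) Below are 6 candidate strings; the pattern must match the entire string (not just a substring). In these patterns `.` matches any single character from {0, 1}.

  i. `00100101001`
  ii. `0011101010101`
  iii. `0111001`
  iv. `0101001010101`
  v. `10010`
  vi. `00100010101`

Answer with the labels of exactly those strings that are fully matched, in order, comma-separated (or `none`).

ii, iii, iv, v, vi

i. `00100101001` → no match
ii → match
iii. `0111001` → match
iv → match
v. `10010` → match
vi. `00100010101` → match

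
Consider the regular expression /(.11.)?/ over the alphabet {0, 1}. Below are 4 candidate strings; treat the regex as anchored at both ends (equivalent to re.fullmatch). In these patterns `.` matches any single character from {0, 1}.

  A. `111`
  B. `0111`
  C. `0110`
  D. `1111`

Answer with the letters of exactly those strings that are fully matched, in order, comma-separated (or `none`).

B, C, D

A → no match
B → match
C → match
D → match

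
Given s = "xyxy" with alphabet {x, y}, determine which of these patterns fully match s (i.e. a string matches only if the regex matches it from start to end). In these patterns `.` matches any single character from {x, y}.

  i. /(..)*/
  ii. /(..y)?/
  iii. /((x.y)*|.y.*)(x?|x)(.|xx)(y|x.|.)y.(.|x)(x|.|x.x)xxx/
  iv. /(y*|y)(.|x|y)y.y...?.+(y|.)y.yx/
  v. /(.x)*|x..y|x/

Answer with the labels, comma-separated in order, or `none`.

i → match
ii → no match
iii → no match — must end with "xxx"
iv → no match — must end with "yx"
v → match

i, v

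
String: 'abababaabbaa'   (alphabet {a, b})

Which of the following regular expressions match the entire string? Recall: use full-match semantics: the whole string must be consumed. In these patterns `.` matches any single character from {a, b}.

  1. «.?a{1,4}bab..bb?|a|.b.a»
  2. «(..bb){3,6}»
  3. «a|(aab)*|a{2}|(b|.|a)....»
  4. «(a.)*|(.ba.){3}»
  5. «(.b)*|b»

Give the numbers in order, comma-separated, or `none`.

4

1 → no match
2 → no match — must end with 'bb'
3 → no match
4 → match
5 → no match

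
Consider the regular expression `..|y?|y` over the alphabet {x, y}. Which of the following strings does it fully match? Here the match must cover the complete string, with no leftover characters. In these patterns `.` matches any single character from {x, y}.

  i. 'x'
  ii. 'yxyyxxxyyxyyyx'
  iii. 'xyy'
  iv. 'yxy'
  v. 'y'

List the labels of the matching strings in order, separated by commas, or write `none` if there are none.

v

i → no match
ii → no match
iii → no match
iv → no match
v → match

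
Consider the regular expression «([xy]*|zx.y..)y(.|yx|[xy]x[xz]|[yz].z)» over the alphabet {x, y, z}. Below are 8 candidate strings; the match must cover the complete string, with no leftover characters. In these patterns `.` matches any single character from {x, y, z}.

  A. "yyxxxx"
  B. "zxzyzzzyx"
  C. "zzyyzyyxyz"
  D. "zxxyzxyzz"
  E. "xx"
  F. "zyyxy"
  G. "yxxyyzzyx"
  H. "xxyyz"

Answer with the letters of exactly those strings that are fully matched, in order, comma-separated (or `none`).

H

A → no match
B → no match
C → no match
D → no match
E → no match
F → no match
G → no match
H → match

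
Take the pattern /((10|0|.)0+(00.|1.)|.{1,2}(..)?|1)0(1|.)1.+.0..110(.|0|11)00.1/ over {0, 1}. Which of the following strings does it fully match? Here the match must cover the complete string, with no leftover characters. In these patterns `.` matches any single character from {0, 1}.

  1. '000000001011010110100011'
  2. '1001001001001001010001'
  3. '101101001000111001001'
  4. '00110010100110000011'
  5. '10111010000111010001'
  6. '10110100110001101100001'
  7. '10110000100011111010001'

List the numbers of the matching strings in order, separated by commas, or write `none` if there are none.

5

1 → no match
2 → no match
3 → no match
4 → no match
5 → match
6 → no match
7 → no match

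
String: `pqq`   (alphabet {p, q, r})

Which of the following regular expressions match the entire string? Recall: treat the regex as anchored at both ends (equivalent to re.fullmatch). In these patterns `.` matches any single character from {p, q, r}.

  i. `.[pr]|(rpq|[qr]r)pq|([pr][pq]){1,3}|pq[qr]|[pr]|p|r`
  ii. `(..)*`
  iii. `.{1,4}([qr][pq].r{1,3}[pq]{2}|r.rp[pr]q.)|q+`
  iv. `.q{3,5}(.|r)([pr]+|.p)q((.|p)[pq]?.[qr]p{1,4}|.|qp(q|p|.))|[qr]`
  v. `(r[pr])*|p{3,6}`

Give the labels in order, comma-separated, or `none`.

i

i → match
ii → no match
iii → no match
iv → no match
v → no match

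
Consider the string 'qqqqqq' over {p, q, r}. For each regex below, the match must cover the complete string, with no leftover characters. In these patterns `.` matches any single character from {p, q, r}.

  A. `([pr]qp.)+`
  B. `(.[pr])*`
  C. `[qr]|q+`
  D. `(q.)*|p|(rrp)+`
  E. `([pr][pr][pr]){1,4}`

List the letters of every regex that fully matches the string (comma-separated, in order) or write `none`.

A → no match
B → no match
C → match
D → match
E → no match

C, D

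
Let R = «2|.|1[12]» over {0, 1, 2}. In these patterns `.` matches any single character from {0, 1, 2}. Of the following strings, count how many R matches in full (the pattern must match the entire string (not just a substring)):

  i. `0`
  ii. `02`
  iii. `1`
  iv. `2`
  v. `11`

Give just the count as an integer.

4

i. `0` → match
ii. `02` → no match
iii. `1` → match
iv. `2` → match
v. `11` → match
Total matched: 4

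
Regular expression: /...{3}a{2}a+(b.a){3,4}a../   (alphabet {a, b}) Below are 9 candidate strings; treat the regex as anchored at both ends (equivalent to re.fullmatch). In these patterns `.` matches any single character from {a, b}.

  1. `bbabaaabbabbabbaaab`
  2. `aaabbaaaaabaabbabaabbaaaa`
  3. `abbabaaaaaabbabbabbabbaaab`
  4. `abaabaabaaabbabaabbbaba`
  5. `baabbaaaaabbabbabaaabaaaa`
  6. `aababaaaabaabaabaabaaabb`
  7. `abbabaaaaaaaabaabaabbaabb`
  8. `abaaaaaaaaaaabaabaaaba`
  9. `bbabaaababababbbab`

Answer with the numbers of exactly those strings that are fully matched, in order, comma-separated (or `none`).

1 → no match
2 → match
3 → match
4 → no match
5 → no match
6 → match
7 → match
8 → no match
9 → no match

2, 3, 6, 7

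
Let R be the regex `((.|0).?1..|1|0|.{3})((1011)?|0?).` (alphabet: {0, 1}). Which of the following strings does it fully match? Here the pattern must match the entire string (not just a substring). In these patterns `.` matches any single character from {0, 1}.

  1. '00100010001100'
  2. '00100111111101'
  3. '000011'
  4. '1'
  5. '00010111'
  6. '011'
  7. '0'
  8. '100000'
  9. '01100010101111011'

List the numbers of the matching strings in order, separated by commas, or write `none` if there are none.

5

1 → no match
2 → no match
3 → no match
4 → no match
5 → match
6 → no match
7 → no match
8 → no match
9 → no match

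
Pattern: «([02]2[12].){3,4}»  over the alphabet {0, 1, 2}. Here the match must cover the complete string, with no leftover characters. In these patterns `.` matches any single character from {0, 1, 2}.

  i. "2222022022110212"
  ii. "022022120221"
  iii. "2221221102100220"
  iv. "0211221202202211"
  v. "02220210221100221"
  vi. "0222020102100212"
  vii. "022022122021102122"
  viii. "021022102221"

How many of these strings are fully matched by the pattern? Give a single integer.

5

i → match
ii → match
iii → match
iv → match
v → no match
vi → no match
vii → no match
viii → match
Total matched: 5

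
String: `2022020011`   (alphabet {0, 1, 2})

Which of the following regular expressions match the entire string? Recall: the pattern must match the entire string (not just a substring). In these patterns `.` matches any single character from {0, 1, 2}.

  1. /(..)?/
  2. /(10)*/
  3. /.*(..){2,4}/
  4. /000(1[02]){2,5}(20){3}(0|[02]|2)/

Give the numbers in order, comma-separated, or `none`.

3

1 → no match
2 → no match
3 → match
4 → no match — must start with `0001`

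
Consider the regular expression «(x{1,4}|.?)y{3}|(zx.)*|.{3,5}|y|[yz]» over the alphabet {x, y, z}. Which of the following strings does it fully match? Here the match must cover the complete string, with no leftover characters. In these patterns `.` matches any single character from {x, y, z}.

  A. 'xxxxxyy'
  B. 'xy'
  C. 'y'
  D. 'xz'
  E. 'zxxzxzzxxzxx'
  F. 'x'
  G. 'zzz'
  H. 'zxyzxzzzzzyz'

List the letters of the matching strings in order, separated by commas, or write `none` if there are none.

C, E, G

A → no match
B → no match
C → match
D → no match
E → match
F → no match
G → match
H → no match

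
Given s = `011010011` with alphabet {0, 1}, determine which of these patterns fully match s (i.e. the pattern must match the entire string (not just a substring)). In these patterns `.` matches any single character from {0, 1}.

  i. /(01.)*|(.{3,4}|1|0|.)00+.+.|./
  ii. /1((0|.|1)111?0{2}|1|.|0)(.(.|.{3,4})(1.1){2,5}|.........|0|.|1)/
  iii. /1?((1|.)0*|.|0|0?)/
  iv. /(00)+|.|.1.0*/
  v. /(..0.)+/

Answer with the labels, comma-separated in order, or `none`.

i → match
ii → no match — must start with `1`
iii → no match
iv → no match
v → no match

i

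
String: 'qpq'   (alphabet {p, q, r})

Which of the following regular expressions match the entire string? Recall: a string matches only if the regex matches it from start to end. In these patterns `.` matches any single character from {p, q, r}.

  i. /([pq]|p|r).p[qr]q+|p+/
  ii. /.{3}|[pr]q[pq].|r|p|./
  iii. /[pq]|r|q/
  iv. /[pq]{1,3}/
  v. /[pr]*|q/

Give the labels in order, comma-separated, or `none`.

i → no match
ii → match
iii → no match
iv → match
v → no match

ii, iv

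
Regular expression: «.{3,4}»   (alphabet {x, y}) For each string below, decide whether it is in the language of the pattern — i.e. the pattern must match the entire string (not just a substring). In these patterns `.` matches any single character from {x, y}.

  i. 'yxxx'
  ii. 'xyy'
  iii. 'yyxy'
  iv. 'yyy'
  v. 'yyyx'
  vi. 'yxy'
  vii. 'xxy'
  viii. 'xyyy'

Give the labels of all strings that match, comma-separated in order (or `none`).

i, ii, iii, iv, v, vi, vii, viii

i → match
ii → match
iii → match
iv → match
v → match
vi → match
vii → match
viii → match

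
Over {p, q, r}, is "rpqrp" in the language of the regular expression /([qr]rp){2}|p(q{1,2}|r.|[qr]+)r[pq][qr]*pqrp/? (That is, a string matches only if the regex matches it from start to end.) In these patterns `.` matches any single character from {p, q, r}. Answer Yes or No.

No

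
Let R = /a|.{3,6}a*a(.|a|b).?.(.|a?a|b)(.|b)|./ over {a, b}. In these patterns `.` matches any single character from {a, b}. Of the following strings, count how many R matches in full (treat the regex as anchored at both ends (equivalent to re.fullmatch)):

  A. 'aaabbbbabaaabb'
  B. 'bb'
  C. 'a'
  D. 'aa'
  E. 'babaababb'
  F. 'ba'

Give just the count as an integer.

A → no match
B → no match
C → match
D → no match
E → match
F → no match
Total matched: 2

2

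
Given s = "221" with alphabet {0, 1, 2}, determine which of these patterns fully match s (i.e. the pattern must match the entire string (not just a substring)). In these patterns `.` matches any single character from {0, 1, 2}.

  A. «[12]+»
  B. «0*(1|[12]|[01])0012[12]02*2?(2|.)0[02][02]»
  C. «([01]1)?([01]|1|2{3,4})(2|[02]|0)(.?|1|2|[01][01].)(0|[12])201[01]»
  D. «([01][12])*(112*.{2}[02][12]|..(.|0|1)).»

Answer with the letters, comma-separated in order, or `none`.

A → match
B → no match
C → no match
D → no match

A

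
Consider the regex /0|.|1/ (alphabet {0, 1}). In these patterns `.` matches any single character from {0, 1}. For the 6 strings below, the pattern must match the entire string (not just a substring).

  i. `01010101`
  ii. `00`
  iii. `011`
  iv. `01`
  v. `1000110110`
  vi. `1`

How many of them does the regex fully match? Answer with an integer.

1

i → no match
ii → no match
iii → no match
iv → no match
v → no match
vi → match
Total matched: 1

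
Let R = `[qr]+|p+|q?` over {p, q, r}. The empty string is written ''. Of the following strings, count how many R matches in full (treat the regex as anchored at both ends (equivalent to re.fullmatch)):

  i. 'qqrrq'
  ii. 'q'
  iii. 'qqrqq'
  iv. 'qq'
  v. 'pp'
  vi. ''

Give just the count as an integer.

6

i → match
ii → match
iii → match
iv → match
v → match
vi → match
Total matched: 6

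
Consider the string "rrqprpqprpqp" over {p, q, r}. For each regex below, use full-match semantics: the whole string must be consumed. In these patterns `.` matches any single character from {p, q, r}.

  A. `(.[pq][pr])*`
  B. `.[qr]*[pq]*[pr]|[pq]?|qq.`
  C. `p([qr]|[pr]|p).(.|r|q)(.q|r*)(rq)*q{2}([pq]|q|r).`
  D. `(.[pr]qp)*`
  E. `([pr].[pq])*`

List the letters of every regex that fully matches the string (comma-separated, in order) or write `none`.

D

A → no match
B → no match
C → no match — must start with "p"
D → match
E → no match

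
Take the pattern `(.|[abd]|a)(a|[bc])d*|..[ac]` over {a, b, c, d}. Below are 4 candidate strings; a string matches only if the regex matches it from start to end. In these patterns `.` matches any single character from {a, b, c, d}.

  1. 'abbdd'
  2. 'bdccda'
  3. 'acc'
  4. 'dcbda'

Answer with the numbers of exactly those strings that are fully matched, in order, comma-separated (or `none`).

3

1 → no match
2 → no match
3 → match
4 → no match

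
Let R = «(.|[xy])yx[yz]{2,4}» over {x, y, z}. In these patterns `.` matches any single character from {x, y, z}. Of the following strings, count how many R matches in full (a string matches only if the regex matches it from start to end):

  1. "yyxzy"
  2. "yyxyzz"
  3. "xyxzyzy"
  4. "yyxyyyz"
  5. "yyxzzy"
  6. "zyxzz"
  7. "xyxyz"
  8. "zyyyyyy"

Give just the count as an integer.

1 → match
2 → match
3 → match
4 → match
5 → match
6 → match
7 → match
8 → no match
Total matched: 7

7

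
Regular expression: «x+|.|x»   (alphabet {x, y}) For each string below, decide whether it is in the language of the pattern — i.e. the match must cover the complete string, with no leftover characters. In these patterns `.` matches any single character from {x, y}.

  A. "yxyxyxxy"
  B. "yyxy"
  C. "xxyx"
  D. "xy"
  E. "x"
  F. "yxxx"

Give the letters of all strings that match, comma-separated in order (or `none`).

E

A → no match
B → no match
C → no match
D → no match
E → match
F → no match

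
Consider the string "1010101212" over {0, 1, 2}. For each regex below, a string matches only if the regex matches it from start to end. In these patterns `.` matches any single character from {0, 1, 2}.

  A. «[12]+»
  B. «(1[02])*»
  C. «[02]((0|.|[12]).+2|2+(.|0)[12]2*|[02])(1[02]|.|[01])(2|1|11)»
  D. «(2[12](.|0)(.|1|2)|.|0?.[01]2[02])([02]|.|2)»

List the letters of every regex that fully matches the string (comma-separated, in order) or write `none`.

A → no match
B → match
C → no match
D → no match

B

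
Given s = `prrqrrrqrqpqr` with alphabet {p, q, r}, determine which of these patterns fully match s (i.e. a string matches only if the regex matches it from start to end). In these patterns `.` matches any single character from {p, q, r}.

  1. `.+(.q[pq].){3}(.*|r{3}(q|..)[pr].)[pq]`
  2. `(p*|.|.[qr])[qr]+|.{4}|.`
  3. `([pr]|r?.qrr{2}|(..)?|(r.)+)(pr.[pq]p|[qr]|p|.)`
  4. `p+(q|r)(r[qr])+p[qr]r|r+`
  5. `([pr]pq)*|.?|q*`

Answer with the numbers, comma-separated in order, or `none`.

4

1 → no match
2 → no match
3 → no match
4 → match
5 → no match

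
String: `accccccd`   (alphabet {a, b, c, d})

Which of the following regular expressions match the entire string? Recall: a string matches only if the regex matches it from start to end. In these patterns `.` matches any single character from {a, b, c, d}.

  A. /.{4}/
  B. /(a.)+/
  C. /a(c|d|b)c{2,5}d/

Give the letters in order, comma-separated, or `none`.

A → no match
B → no match
C → match

C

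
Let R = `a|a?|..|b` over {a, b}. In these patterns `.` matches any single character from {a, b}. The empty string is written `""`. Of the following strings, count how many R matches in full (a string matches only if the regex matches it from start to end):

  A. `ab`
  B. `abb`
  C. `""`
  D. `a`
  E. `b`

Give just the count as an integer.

4

A → match
B → no match
C → match
D → match
E → match
Total matched: 4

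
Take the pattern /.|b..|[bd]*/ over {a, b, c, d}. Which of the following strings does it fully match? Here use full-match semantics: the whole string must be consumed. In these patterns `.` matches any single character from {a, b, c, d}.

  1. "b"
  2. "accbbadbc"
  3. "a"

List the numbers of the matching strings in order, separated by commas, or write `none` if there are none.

1 → match
2 → no match
3 → match

1, 3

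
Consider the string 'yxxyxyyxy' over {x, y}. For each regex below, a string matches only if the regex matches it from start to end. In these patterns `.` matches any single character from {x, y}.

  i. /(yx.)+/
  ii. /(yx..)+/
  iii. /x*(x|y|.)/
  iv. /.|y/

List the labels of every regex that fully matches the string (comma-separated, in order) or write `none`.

i → match
ii → no match
iii → no match
iv → no match

i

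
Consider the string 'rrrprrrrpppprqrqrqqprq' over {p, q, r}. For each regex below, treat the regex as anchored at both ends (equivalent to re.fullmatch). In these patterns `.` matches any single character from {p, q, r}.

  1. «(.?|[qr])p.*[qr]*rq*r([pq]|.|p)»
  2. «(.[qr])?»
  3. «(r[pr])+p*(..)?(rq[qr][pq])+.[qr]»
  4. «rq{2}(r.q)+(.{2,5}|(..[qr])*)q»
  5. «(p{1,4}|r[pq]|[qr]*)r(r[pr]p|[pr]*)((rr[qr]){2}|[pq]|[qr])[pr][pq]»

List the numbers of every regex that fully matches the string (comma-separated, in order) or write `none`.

1 → no match
2 → no match
3 → match
4 → no match — must start with 'rq'
5 → no match

3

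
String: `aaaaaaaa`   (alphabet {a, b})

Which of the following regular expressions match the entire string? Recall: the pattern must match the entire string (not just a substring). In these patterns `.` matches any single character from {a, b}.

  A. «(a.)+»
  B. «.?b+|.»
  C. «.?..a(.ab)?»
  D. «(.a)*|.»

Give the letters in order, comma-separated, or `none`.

A, D

A → match
B → no match
C → no match
D → match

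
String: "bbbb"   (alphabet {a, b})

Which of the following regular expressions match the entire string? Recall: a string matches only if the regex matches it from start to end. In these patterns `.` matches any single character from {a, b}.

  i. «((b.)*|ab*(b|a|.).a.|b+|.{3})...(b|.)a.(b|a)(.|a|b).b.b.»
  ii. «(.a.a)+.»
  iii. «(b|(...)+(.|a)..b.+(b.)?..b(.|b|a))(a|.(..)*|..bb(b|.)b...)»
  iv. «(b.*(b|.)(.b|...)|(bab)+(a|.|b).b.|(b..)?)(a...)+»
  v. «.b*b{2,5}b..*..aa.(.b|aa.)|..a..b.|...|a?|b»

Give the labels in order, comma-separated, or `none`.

i → no match
ii → no match
iii → match
iv → no match
v → no match

iii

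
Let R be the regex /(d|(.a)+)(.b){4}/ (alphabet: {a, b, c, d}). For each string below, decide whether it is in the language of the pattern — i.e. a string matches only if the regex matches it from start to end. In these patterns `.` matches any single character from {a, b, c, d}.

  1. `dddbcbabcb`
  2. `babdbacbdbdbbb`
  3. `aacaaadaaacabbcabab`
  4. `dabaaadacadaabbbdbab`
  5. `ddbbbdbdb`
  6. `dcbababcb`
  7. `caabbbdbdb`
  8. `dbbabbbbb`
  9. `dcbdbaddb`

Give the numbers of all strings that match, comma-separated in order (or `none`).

1 → no match
2 → no match
3 → no match
4 → match
5 → match
6 → match
7 → match
8 → match
9 → no match

4, 5, 6, 7, 8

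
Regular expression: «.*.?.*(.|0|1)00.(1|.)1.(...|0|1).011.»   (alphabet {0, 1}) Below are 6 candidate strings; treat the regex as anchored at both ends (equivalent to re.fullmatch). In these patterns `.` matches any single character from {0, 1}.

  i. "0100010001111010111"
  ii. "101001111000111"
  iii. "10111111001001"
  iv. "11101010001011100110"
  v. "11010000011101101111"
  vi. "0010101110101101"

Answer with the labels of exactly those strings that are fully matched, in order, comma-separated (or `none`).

i → match
ii → match
iii → no match
iv → match
v → no match
vi → no match

i, ii, iv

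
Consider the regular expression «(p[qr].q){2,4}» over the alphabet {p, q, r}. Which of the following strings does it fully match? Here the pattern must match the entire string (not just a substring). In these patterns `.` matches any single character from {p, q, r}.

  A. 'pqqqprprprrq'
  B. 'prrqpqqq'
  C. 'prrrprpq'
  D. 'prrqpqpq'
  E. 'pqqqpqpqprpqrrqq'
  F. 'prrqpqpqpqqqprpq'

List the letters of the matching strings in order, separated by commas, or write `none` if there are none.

A → no match
B → match
C → no match
D → match
E → no match
F → match

B, D, F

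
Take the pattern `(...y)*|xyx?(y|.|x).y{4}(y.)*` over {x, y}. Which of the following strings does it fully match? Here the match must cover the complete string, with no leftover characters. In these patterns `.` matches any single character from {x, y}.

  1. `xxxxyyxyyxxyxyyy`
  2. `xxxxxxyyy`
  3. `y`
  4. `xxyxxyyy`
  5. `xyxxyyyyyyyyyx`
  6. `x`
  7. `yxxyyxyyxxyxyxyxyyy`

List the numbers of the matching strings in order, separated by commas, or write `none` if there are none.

1 → no match
2 → no match
3 → no match
4 → no match
5 → match
6 → no match
7 → no match

5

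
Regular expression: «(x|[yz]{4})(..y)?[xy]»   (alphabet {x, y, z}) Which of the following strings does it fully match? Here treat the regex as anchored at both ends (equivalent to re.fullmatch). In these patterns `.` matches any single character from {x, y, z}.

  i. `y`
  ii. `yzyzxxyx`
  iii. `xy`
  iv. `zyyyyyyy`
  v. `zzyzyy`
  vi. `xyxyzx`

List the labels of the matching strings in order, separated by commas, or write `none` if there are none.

i → no match
ii → match
iii → match
iv → match
v → no match
vi → no match

ii, iii, iv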